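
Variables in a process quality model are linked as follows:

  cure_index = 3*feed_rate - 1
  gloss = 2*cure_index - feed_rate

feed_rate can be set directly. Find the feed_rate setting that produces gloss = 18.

Substituting into the gloss equation gives gloss = 5*feed_rate - 2.
Solve 5*feed_rate - 2 = 18: feed_rate = (18 + 2) / 5 = 4.

feed_rate = 4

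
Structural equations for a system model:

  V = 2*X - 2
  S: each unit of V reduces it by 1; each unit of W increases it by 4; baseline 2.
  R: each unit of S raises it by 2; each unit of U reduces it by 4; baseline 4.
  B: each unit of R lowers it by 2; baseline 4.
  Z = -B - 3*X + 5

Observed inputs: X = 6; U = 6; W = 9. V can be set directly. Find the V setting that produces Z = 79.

Intervening on V fixes its value directly, overriding its dependence on X.
Substituting into the S equation gives S = -V + 38.
R becomes -2*V + 56.
B becomes 4*V - 108.
So Z = -4*V + 95.
Solve -4*V + 95 = 79: V = (79 - 95) / -4 = 4.

V = 4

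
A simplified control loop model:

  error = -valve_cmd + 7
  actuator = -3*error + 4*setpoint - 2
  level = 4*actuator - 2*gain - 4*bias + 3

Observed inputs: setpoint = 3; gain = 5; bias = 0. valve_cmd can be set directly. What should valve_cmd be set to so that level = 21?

valve_cmd = 6

Substituting into the actuator equation gives actuator = 3*valve_cmd - 11.
Substituting into the level equation gives level = 12*valve_cmd - 51.
Solve 12*valve_cmd - 51 = 21: valve_cmd = (21 + 51) / 12 = 6.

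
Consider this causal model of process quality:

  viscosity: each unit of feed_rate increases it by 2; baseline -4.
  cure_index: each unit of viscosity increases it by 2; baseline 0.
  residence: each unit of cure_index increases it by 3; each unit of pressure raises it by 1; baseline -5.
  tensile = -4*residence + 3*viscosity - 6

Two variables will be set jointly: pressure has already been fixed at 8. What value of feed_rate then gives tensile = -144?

feed_rate = 5

With pressure held at 8:
Substituting into the cure_index equation gives cure_index = 4*feed_rate - 8.
This gives residence = 12*feed_rate - 21.
Substituting into the tensile equation gives tensile = -42*feed_rate + 66.
Solve -42*feed_rate + 66 = -144: feed_rate = (-144 - 66) / -42 = 5.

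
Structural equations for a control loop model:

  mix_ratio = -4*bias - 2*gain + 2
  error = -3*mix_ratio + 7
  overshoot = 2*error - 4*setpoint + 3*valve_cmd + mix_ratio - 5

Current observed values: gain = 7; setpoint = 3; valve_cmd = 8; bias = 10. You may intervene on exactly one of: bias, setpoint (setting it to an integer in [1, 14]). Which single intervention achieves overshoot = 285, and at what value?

set setpoint = 2

Intervening on bias: overshoot = 20*bias + 81. Reaching 285 requires bias = 51/5, not an integer.
Intervening on setpoint: with other inputs at their observed values, overshoot = -4*setpoint + 293. Solving for 285 gives setpoint = 2, within [1, 14].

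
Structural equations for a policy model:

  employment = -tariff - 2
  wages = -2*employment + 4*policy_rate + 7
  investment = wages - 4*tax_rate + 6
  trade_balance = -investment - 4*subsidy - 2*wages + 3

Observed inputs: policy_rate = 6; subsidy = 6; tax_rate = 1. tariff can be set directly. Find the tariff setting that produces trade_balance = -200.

tariff = 12

Substituting into the wages equation gives wages = 2*tariff + 35.
investment becomes 2*tariff + 37.
Substituting into the trade_balance equation gives trade_balance = -6*tariff - 128.
Solve -6*tariff - 128 = -200: tariff = (-200 + 128) / -6 = 12.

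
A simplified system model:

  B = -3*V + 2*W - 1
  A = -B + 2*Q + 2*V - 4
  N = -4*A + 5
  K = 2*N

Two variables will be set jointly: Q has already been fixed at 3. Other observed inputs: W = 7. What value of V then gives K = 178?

With Q held at 3:
Substituting into the B equation gives B = -3*V + 13.
Substituting into the A equation gives A = 5*V - 11.
Substituting into the N equation gives N = -20*V + 49.
Substituting into the K equation gives K = -40*V + 98.
Solve -40*V + 98 = 178: V = (178 - 98) / -40 = -2.

V = -2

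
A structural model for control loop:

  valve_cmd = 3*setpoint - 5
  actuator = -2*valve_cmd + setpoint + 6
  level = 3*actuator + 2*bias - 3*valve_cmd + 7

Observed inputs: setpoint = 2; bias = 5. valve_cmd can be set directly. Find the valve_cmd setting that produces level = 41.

valve_cmd = 0

Intervening on valve_cmd fixes its value directly, overriding its dependence on setpoint.
Substituting into the actuator equation gives actuator = -2*valve_cmd + 8.
So level = -9*valve_cmd + 41.
Solve -9*valve_cmd + 41 = 41: valve_cmd = (41 - 41) / -9 = 0.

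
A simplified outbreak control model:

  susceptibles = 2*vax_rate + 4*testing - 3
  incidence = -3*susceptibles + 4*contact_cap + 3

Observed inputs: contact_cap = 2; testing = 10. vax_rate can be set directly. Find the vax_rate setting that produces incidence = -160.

Substituting into the susceptibles equation gives susceptibles = 2*vax_rate + 37.
incidence becomes -6*vax_rate - 100.
Solve -6*vax_rate - 100 = -160: vax_rate = (-160 + 100) / -6 = 10.

vax_rate = 10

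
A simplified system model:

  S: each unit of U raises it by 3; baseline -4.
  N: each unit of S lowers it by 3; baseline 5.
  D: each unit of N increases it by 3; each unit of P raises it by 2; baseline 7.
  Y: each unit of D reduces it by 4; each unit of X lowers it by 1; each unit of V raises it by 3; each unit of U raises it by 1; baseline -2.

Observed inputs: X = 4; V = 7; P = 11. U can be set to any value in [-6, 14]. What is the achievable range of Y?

Substituting into the N equation gives N = -9*U + 17.
Substituting into the D equation gives D = -27*U + 80.
This gives Y = 109*U - 305.
Linear in U, so extremes are at the endpoints: U = -6 gives Y = -959; U = 14 gives Y = 1221.

-959 to 1221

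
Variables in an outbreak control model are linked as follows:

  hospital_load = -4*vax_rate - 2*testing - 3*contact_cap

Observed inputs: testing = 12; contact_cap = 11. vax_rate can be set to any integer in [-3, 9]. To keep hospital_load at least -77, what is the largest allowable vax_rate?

Substituting into the hospital_load equation gives hospital_load = -4*vax_rate - 57.
Require -4*vax_rate - 57 ≥ -77, so vax_rate ≤ 5.
The largest integer in [-3, 9] satisfying this is 5.

vax_rate = 5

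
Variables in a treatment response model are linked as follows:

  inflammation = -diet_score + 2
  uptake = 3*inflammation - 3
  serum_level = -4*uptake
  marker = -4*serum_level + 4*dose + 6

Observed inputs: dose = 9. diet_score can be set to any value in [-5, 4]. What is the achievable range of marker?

-102 to 330

Substituting into the uptake equation gives uptake = -3*diet_score + 3.
So serum_level = 12*diet_score - 12.
Substituting into the marker equation gives marker = -48*diet_score + 90.
Linear in diet_score, so extremes are at the endpoints: diet_score = -5 gives marker = 330; diet_score = 4 gives marker = -102.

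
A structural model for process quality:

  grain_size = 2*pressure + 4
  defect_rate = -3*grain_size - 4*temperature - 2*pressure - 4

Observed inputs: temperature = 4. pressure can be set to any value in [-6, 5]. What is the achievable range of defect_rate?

Substituting into the defect_rate equation gives defect_rate = -8*pressure - 32.
Linear in pressure, so extremes are at the endpoints: pressure = -6 gives defect_rate = 16; pressure = 5 gives defect_rate = -72.

-72 to 16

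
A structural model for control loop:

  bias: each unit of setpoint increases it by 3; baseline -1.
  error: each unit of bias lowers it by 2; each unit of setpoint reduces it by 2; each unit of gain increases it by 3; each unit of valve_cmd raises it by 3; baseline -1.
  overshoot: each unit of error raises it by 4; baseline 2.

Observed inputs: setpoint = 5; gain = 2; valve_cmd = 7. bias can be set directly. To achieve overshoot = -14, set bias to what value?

bias = 10

Intervening on bias fixes its value directly, overriding its dependence on setpoint.
Substituting into the error equation gives error = -2*bias + 16.
This gives overshoot = -8*bias + 66.
Solve -8*bias + 66 = -14: bias = (-14 - 66) / -8 = 10.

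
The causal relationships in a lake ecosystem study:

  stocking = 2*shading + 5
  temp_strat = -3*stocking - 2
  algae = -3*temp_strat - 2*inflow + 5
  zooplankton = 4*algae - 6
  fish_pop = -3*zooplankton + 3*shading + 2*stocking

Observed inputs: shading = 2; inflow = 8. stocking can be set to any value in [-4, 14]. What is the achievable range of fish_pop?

Intervening on stocking fixes its value directly, overriding its dependence on shading.
Substituting into the algae equation gives algae = 9*stocking - 5.
zooplankton becomes 36*stocking - 26.
fish_pop becomes -106*stocking + 84.
Linear in stocking, so extremes are at the endpoints: stocking = -4 gives fish_pop = 508; stocking = 14 gives fish_pop = -1400.

-1400 to 508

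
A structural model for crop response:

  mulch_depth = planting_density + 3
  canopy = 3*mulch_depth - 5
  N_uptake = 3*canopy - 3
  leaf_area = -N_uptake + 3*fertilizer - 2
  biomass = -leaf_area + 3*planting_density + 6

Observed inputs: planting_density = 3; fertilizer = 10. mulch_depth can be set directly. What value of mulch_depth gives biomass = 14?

Intervening on mulch_depth fixes its value directly, overriding its dependence on planting_density.
Substituting into the N_uptake equation gives N_uptake = 9*mulch_depth - 18.
This gives leaf_area = -9*mulch_depth + 46.
Substituting into the biomass equation gives biomass = 9*mulch_depth - 31.
Solve 9*mulch_depth - 31 = 14: mulch_depth = (14 + 31) / 9 = 5.

mulch_depth = 5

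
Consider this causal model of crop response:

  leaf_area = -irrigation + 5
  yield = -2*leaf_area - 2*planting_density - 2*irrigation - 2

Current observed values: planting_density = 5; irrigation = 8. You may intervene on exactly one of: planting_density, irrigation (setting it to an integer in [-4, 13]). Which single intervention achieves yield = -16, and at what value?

Intervening on planting_density: with other inputs at their observed values, yield = -2*planting_density - 12. Solving for -16 gives planting_density = 2, within [-4, 13].
Intervening on irrigation: the paths from irrigation to yield cancel (net effect zero), leaving yield = -22; -16 is unreachable this way.

set planting_density = 2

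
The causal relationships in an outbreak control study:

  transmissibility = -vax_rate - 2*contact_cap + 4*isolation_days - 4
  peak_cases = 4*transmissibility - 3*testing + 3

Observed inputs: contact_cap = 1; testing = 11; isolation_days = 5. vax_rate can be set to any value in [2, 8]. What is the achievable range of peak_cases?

-6 to 18

Substituting into the transmissibility equation gives transmissibility = -vax_rate + 14.
This gives peak_cases = -4*vax_rate + 26.
Linear in vax_rate, so extremes are at the endpoints: vax_rate = 2 gives peak_cases = 18; vax_rate = 8 gives peak_cases = -6.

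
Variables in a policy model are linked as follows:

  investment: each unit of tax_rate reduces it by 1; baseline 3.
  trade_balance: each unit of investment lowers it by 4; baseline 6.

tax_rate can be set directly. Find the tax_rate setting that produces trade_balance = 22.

tax_rate = 7

Substituting into the trade_balance equation gives trade_balance = 4*tax_rate - 6.
Solve 4*tax_rate - 6 = 22: tax_rate = (22 + 6) / 4 = 7.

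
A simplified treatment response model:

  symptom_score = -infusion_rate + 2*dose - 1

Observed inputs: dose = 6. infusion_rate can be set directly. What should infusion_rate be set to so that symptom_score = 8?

infusion_rate = 3

Substituting into the symptom_score equation gives symptom_score = -infusion_rate + 11.
Solve -infusion_rate + 11 = 8: infusion_rate = (8 - 11) / -1 = 3.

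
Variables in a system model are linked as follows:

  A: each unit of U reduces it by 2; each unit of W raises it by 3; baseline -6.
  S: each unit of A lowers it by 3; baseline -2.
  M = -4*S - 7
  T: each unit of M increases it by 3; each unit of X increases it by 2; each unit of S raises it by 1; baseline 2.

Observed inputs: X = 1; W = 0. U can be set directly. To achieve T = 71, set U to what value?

Substituting into the A equation gives A = -2*U - 6.
So S = 6*U + 16.
So M = -24*U - 71.
T becomes -66*U - 193.
Solve -66*U - 193 = 71: U = (71 + 193) / -66 = -4.

U = -4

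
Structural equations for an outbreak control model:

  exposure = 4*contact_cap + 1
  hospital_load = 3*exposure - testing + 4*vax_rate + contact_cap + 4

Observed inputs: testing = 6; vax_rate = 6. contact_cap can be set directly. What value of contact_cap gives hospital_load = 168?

contact_cap = 11

Substituting into the hospital_load equation gives hospital_load = 13*contact_cap + 25.
Solve 13*contact_cap + 25 = 168: contact_cap = (168 - 25) / 13 = 11.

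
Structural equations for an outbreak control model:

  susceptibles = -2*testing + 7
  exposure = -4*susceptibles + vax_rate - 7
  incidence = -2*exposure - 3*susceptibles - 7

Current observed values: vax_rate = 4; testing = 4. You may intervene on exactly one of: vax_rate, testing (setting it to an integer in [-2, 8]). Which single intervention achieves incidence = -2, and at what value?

Intervening on vax_rate: with other inputs at their observed values, incidence = -2*vax_rate + 2. Solving for -2 gives vax_rate = 2, within [-2, 8].
Intervening on testing: incidence = -10*testing + 34. Reaching -2 requires testing = 18/5, not an integer.

set vax_rate = 2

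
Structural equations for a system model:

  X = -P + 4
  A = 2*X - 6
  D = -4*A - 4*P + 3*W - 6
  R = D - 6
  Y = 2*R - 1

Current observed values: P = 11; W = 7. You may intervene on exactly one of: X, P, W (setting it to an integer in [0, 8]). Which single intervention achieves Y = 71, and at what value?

set W = 4

Intervening on X: Y = -16*X - 23. Reaching 71 requires X = -47/8, not an integer.
Intervening on P: Y = 8*P + 1. Reaching 71 requires P = 35/4, not an integer.
Intervening on W: with other inputs at their observed values, Y = 6*W + 47. Solving for 71 gives W = 4, within [0, 8].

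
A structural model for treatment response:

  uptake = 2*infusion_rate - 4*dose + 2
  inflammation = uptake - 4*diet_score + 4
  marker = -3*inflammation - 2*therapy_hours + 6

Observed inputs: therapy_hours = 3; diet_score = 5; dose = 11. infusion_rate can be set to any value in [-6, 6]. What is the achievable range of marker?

Substituting into the uptake equation gives uptake = 2*infusion_rate - 42.
This gives inflammation = 2*infusion_rate - 58.
Substituting into the marker equation gives marker = -6*infusion_rate + 174.
Linear in infusion_rate, so extremes are at the endpoints: infusion_rate = -6 gives marker = 210; infusion_rate = 6 gives marker = 138.

138 to 210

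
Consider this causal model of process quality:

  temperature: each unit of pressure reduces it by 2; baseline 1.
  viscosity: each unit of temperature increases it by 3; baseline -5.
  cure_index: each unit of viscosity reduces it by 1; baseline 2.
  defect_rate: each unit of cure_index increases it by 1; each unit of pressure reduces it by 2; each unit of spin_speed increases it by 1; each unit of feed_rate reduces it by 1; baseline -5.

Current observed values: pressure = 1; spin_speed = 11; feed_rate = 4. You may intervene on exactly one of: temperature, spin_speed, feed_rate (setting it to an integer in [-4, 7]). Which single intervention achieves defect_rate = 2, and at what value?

set spin_speed = 3

Intervening on temperature: defect_rate = -3*temperature + 7. Reaching 2 requires temperature = 5/3, not an integer.
Intervening on spin_speed: with other inputs at their observed values, defect_rate = spin_speed - 1. Solving for 2 gives spin_speed = 3, within [-4, 7].
Intervening on feed_rate: defect_rate = -feed_rate + 14. Reaching 2 requires feed_rate = 12, outside [-4, 7].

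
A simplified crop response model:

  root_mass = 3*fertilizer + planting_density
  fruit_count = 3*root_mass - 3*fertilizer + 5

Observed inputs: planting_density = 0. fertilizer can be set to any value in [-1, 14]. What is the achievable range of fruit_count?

-1 to 89

Substituting into the root_mass equation gives root_mass = 3*fertilizer.
This gives fruit_count = 6*fertilizer + 5.
Linear in fertilizer, so extremes are at the endpoints: fertilizer = -1 gives fruit_count = -1; fertilizer = 14 gives fruit_count = 89.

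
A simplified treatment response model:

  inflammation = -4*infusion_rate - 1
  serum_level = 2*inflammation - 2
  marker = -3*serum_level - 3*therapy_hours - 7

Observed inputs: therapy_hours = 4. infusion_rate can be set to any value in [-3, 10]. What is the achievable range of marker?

-79 to 233

Substituting into the serum_level equation gives serum_level = -8*infusion_rate - 4.
Substituting into the marker equation gives marker = 24*infusion_rate - 7.
Linear in infusion_rate, so extremes are at the endpoints: infusion_rate = -3 gives marker = -79; infusion_rate = 10 gives marker = 233.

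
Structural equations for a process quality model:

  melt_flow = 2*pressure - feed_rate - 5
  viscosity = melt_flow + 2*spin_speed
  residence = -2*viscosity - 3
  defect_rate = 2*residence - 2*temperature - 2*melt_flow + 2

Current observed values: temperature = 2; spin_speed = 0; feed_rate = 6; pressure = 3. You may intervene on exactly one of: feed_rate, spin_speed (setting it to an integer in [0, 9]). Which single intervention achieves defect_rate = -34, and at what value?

set spin_speed = 7

Intervening on feed_rate: defect_rate = 6*feed_rate - 14. Reaching -34 requires feed_rate = -10/3, not an integer.
Intervening on spin_speed: with other inputs at their observed values, defect_rate = -8*spin_speed + 22. Solving for -34 gives spin_speed = 7, within [0, 9].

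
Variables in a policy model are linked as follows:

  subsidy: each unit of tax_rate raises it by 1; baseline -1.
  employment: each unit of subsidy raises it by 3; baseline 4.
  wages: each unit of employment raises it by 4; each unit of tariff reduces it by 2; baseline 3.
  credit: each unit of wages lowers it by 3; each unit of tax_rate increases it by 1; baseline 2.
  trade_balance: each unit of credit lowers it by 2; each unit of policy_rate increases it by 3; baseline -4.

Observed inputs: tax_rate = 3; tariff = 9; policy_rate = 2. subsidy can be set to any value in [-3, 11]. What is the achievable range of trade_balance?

-218 to 790

Intervening on subsidy fixes its value directly, overriding its dependence on tax_rate.
Substituting into the wages equation gives wages = 12*subsidy + 1.
So credit = -36*subsidy + 2.
trade_balance becomes 72*subsidy - 2.
Linear in subsidy, so extremes are at the endpoints: subsidy = -3 gives trade_balance = -218; subsidy = 11 gives trade_balance = 790.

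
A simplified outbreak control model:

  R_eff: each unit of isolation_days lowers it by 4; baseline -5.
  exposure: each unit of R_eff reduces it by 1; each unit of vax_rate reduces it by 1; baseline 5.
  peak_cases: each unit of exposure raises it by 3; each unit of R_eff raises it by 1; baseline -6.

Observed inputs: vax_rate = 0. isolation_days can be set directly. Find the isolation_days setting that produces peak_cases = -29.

isolation_days = -6

Substituting into the exposure equation gives exposure = 4*isolation_days + 10.
This gives peak_cases = 8*isolation_days + 19.
Solve 8*isolation_days + 19 = -29: isolation_days = (-29 - 19) / 8 = -6.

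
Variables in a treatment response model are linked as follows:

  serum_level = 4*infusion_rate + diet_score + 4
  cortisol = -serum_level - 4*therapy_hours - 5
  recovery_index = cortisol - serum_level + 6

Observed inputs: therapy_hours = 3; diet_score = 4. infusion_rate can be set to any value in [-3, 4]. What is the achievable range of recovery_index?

Substituting into the serum_level equation gives serum_level = 4*infusion_rate + 8.
Substituting into the cortisol equation gives cortisol = -4*infusion_rate - 25.
recovery_index becomes -8*infusion_rate - 27.
Linear in infusion_rate, so extremes are at the endpoints: infusion_rate = -3 gives recovery_index = -3; infusion_rate = 4 gives recovery_index = -59.

-59 to -3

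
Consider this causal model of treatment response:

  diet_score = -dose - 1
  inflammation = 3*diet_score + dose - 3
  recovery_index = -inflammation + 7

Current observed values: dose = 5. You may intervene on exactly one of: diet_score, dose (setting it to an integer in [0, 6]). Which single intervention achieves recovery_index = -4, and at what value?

Intervening on diet_score: with other inputs at their observed values, recovery_index = -3*diet_score + 5. Solving for -4 gives diet_score = 3, within [0, 6].
Intervening on dose: recovery_index = 2*dose + 13. Reaching -4 requires dose = -17/2, not an integer.

set diet_score = 3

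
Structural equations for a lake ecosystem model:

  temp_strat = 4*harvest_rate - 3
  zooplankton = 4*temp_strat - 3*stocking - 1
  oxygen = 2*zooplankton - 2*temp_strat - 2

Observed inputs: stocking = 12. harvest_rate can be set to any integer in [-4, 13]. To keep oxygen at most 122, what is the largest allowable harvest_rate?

Substituting into the zooplankton equation gives zooplankton = 16*harvest_rate - 49.
Substituting into the oxygen equation gives oxygen = 24*harvest_rate - 94.
Require 24*harvest_rate - 94 ≤ 122, so harvest_rate ≤ 9.
The largest integer in [-4, 13] satisfying this is 9.

harvest_rate = 9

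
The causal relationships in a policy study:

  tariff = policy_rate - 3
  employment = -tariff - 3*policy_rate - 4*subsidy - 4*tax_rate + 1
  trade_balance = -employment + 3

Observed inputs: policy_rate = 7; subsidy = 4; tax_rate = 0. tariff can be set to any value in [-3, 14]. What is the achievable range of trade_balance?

Intervening on tariff fixes its value directly, overriding its dependence on policy_rate.
Substituting into the employment equation gives employment = -tariff - 36.
trade_balance becomes tariff + 39.
Linear in tariff, so extremes are at the endpoints: tariff = -3 gives trade_balance = 36; tariff = 14 gives trade_balance = 53.

36 to 53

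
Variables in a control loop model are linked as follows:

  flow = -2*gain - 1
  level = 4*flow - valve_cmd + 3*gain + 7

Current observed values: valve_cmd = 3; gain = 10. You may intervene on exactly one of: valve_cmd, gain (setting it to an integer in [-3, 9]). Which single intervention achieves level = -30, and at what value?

set gain = 6

Intervening on valve_cmd: level = -valve_cmd - 47. Reaching -30 requires valve_cmd = -17, outside [-3, 9].
Intervening on gain: with other inputs at their observed values, level = -5*gain. Solving for -30 gives gain = 6, within [-3, 9].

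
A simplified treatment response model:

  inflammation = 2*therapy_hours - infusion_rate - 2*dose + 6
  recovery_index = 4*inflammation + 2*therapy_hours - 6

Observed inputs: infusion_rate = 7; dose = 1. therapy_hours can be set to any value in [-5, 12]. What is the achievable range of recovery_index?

Substituting into the inflammation equation gives inflammation = 2*therapy_hours - 3.
Substituting into the recovery_index equation gives recovery_index = 10*therapy_hours - 18.
Linear in therapy_hours, so extremes are at the endpoints: therapy_hours = -5 gives recovery_index = -68; therapy_hours = 12 gives recovery_index = 102.

-68 to 102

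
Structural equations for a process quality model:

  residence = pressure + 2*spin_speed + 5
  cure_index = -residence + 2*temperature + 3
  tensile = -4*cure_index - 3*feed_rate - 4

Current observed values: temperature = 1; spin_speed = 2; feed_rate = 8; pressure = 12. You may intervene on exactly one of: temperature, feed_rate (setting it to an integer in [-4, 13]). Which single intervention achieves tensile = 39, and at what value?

set feed_rate = 7

Intervening on temperature: tensile = -8*temperature + 44. Reaching 39 requires temperature = 5/8, not an integer.
Intervening on feed_rate: with other inputs at their observed values, tensile = -3*feed_rate + 60. Solving for 39 gives feed_rate = 7, within [-4, 13].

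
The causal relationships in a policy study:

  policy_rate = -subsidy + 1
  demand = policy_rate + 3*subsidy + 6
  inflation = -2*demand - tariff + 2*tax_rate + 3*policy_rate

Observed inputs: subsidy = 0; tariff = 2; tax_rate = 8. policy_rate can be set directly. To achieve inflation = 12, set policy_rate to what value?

Intervening on policy_rate fixes its value directly, overriding its dependence on subsidy.
Substituting into the demand equation gives demand = policy_rate + 6.
Substituting into the inflation equation gives inflation = policy_rate + 2.
Solve policy_rate + 2 = 12: policy_rate = (12 - 2) / 1 = 10.

policy_rate = 10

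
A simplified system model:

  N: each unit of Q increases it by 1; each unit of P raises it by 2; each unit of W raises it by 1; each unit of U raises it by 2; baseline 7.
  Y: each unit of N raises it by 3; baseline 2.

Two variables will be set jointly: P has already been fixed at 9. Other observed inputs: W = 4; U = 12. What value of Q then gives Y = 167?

With P held at 9:
Substituting into the N equation gives N = Q + 53.
Substituting into the Y equation gives Y = 3*Q + 161.
Solve 3*Q + 161 = 167: Q = (167 - 161) / 3 = 2.

Q = 2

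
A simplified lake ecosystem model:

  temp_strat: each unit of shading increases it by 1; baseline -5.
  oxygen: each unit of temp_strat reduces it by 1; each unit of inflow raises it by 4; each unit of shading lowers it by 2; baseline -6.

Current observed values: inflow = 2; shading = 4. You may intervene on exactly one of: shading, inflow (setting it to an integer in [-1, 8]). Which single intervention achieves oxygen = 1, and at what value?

set shading = 2

Intervening on shading: with other inputs at their observed values, oxygen = -3*shading + 7. Solving for 1 gives shading = 2, within [-1, 8].
Intervening on inflow: oxygen = 4*inflow - 13. Reaching 1 requires inflow = 7/2, not an integer.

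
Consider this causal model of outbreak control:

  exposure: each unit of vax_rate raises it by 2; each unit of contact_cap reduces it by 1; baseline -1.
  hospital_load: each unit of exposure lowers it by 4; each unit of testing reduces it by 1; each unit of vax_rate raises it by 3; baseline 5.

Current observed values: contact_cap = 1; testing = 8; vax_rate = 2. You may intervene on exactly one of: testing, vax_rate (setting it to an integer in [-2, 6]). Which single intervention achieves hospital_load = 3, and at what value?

set testing = 0

Intervening on testing: with other inputs at their observed values, hospital_load = -testing + 3. Solving for 3 gives testing = 0, within [-2, 6].
Intervening on vax_rate: hospital_load = -5*vax_rate + 5. Reaching 3 requires vax_rate = 2/5, not an integer.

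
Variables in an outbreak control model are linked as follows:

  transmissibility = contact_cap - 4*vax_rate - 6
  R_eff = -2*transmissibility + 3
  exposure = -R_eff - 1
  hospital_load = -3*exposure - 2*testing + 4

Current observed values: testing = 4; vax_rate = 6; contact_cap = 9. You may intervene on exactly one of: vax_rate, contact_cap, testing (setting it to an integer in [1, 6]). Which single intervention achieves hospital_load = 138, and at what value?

Intervening on vax_rate: hospital_load = 24*vax_rate - 10. Reaching 138 requires vax_rate = 37/6, not an integer.
Intervening on contact_cap: hospital_load = -6*contact_cap + 188. Reaching 138 requires contact_cap = 25/3, not an integer.
Intervening on testing: with other inputs at their observed values, hospital_load = -2*testing + 142. Solving for 138 gives testing = 2, within [1, 6].

set testing = 2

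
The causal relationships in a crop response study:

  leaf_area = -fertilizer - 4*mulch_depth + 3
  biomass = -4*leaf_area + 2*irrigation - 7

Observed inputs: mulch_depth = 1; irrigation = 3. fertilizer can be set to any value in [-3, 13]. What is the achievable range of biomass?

Substituting into the leaf_area equation gives leaf_area = -fertilizer - 1.
Substituting into the biomass equation gives biomass = 4*fertilizer + 3.
Linear in fertilizer, so extremes are at the endpoints: fertilizer = -3 gives biomass = -9; fertilizer = 13 gives biomass = 55.

-9 to 55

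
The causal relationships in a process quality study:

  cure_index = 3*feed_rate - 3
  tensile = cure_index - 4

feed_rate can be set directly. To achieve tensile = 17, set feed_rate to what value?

feed_rate = 8

Substituting into the tensile equation gives tensile = 3*feed_rate - 7.
Solve 3*feed_rate - 7 = 17: feed_rate = (17 + 7) / 3 = 8.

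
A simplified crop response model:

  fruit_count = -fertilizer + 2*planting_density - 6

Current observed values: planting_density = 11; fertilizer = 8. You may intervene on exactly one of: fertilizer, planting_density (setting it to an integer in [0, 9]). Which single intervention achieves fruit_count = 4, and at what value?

Intervening on fertilizer: fruit_count = -fertilizer + 16. Reaching 4 requires fertilizer = 12, outside [0, 9].
Intervening on planting_density: with other inputs at their observed values, fruit_count = 2*planting_density - 14. Solving for 4 gives planting_density = 9, within [0, 9].

set planting_density = 9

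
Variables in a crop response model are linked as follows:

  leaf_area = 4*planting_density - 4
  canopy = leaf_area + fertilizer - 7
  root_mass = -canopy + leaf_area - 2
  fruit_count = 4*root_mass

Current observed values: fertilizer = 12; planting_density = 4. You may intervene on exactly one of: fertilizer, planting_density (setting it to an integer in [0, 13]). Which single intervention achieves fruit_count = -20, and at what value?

Intervening on fertilizer: with other inputs at their observed values, fruit_count = -4*fertilizer + 20. Solving for -20 gives fertilizer = 10, within [0, 13].
Intervening on planting_density: the paths from planting_density to fruit_count cancel (net effect zero), leaving fruit_count = -28; -20 is unreachable this way.

set fertilizer = 10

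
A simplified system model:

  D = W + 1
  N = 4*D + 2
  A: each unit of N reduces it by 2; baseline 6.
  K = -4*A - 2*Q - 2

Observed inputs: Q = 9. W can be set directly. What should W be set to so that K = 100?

Substituting into the N equation gives N = 4*W + 6.
Substituting into the A equation gives A = -8*W - 6.
This gives K = 32*W + 4.
Solve 32*W + 4 = 100: W = (100 - 4) / 32 = 3.

W = 3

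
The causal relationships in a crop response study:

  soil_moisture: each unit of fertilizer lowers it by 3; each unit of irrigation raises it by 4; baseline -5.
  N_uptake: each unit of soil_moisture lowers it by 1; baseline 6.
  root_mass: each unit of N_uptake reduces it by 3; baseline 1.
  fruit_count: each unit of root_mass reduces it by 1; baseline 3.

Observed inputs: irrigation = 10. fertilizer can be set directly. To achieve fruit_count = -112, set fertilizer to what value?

Substituting into the soil_moisture equation gives soil_moisture = -3*fertilizer + 35.
Substituting into the N_uptake equation gives N_uptake = 3*fertilizer - 29.
root_mass becomes -9*fertilizer + 88.
Substituting into the fruit_count equation gives fruit_count = 9*fertilizer - 85.
Solve 9*fertilizer - 85 = -112: fertilizer = (-112 + 85) / 9 = -3.

fertilizer = -3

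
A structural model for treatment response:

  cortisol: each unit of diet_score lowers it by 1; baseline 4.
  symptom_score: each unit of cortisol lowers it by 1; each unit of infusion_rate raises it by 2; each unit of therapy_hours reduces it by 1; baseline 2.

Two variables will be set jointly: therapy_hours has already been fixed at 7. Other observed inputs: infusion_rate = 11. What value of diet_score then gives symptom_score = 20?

With therapy_hours held at 7:
Substituting into the symptom_score equation gives symptom_score = diet_score + 13.
Solve diet_score + 13 = 20: diet_score = (20 - 13) / 1 = 7.

diet_score = 7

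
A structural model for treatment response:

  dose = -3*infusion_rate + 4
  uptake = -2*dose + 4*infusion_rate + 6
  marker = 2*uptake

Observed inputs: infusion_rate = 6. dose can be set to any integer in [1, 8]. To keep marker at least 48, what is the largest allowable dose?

Intervening on dose fixes its value directly, overriding its dependence on infusion_rate.
Substituting into the uptake equation gives uptake = -2*dose + 30.
Substituting into the marker equation gives marker = -4*dose + 60.
Require -4*dose + 60 ≥ 48, so dose ≤ 3.
The largest integer in [1, 8] satisfying this is 3.

dose = 3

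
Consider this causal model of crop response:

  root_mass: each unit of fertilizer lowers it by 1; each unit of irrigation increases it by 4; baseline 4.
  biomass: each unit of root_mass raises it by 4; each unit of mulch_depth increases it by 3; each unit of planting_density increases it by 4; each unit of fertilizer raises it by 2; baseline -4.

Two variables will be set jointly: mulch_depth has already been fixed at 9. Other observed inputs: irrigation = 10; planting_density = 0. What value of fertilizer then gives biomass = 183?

fertilizer = 8

With mulch_depth held at 9:
Substituting into the root_mass equation gives root_mass = -fertilizer + 44.
So biomass = -2*fertilizer + 199.
Solve -2*fertilizer + 199 = 183: fertilizer = (183 - 199) / -2 = 8.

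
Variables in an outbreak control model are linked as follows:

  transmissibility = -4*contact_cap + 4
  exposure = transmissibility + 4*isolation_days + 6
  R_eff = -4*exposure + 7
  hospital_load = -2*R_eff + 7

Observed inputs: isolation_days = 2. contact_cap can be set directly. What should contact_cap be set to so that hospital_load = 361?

contact_cap = -7

Substituting into the exposure equation gives exposure = -4*contact_cap + 18.
So R_eff = 16*contact_cap - 65.
This gives hospital_load = -32*contact_cap + 137.
Solve -32*contact_cap + 137 = 361: contact_cap = (361 - 137) / -32 = -7.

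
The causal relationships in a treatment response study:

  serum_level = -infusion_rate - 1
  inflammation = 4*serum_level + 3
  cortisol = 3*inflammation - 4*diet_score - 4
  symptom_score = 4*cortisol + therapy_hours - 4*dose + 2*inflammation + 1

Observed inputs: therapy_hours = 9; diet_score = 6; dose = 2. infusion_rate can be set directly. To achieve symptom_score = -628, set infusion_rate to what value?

Substituting into the inflammation equation gives inflammation = -4*infusion_rate - 1.
Substituting into the cortisol equation gives cortisol = -12*infusion_rate - 31.
Substituting into the symptom_score equation gives symptom_score = -56*infusion_rate - 124.
Solve -56*infusion_rate - 124 = -628: infusion_rate = (-628 + 124) / -56 = 9.

infusion_rate = 9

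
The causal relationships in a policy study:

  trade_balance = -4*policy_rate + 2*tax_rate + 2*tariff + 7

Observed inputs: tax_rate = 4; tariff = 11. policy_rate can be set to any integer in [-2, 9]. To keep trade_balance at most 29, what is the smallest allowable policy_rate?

policy_rate = 2

Substituting into the trade_balance equation gives trade_balance = -4*policy_rate + 37.
Require -4*policy_rate + 37 ≤ 29, so policy_rate ≥ 2.
The smallest integer in [-2, 9] satisfying this is 2.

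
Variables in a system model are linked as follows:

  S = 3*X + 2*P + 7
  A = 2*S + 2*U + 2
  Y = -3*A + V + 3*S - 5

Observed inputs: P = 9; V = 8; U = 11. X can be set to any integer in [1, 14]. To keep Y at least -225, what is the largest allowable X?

X = 9

Substituting into the S equation gives S = 3*X + 25.
Substituting into the A equation gives A = 6*X + 74.
This gives Y = -9*X - 144.
Require -9*X - 144 ≥ -225, so X ≤ 9.
The largest integer in [1, 14] satisfying this is 9.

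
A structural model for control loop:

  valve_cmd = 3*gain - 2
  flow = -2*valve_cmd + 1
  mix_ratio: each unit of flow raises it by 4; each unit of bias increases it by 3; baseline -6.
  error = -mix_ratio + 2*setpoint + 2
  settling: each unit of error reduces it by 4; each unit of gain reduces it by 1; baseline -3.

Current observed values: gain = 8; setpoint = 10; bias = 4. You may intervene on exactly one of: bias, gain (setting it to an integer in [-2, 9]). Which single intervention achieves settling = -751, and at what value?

Intervening on bias: with other inputs at their observed values, settling = 12*bias - 811. Solving for -751 gives bias = 5, within [-2, 9].
Intervening on gain: settling = -97*gain + 13. Reaching -751 requires gain = 764/97, not an integer.

set bias = 5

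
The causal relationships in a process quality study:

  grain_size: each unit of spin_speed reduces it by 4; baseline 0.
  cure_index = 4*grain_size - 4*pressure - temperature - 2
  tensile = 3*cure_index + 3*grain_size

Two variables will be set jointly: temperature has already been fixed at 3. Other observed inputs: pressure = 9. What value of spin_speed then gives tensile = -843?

spin_speed = 12

With temperature held at 3:
Substituting into the cure_index equation gives cure_index = -16*spin_speed - 41.
So tensile = -60*spin_speed - 123.
Solve -60*spin_speed - 123 = -843: spin_speed = (-843 + 123) / -60 = 12.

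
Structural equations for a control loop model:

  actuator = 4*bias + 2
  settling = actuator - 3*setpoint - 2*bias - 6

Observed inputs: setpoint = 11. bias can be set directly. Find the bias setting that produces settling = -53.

Substituting into the settling equation gives settling = 2*bias - 37.
Solve 2*bias - 37 = -53: bias = (-53 + 37) / 2 = -8.

bias = -8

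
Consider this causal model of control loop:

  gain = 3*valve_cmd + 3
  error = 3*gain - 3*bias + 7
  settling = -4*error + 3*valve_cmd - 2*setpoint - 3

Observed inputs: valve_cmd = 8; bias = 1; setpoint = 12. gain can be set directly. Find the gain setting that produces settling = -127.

gain = 9

Intervening on gain fixes its value directly, overriding its dependence on valve_cmd.
Substituting into the error equation gives error = 3*gain + 4.
Substituting into the settling equation gives settling = -12*gain - 19.
Solve -12*gain - 19 = -127: gain = (-127 + 19) / -12 = 9.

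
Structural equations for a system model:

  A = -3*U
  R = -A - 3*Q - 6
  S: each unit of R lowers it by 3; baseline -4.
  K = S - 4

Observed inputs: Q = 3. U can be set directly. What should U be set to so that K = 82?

U = -5

Substituting into the R equation gives R = 3*U - 15.
S becomes -9*U + 41.
Substituting into the K equation gives K = -9*U + 37.
Solve -9*U + 37 = 82: U = (82 - 37) / -9 = -5.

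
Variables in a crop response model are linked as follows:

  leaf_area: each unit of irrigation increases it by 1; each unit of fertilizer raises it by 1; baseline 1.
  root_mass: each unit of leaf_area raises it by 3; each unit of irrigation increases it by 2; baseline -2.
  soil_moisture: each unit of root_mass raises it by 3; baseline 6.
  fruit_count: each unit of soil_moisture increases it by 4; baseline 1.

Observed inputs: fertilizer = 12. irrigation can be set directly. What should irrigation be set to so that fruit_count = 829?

Substituting into the leaf_area equation gives leaf_area = irrigation + 13.
So root_mass = 5*irrigation + 37.
Substituting into the soil_moisture equation gives soil_moisture = 15*irrigation + 117.
Substituting into the fruit_count equation gives fruit_count = 60*irrigation + 469.
Solve 60*irrigation + 469 = 829: irrigation = (829 - 469) / 60 = 6.

irrigation = 6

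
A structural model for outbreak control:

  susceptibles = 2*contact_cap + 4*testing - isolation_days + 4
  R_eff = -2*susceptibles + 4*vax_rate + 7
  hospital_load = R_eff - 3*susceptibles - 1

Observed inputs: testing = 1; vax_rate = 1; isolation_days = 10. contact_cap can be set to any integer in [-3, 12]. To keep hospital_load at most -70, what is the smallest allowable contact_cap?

contact_cap = 9

Substituting into the susceptibles equation gives susceptibles = 2*contact_cap - 2.
Substituting into the R_eff equation gives R_eff = -4*contact_cap + 15.
So hospital_load = -10*contact_cap + 20.
Require -10*contact_cap + 20 ≤ -70, so contact_cap ≥ 9.
The smallest integer in [-3, 12] satisfying this is 9.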